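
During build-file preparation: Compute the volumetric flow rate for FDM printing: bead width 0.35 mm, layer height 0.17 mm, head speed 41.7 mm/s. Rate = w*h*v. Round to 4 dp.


Rate = 0.35 * 0.17 * 41.7 = 2.4812 mm^3/s


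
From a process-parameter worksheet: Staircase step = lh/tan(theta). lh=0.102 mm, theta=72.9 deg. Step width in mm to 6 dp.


step = 0.102 / tan(72.9) = 0.031379 mm


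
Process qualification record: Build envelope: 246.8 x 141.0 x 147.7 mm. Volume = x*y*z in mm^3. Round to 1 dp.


V = 246.8 * 141.0 * 147.7 = 5139782.8 mm^3


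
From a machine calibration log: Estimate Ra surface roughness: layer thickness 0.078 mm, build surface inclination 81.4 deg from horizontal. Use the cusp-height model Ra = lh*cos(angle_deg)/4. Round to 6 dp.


Ra = 0.078 * cos(81.4) / 4 = 0.002916 mm


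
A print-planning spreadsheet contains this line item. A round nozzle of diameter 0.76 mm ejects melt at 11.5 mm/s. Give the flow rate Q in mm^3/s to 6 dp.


A = pi*(0.76/2)^2 = 0.45364598 mm^2
Q = 0.45364598 * 11.5 = 5.216929 mm^3/s


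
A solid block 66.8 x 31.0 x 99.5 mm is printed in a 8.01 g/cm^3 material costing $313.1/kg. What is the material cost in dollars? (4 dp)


V = 66.8 * 31.0 * 99.5 = 206044.6 mm^3 = 206.0446 cm^3
Mass = 206.0446 * 8.01 / 1000 = 1.65041725 kg
Cost = 1.65041725 * 313.1 = 516.7456 $


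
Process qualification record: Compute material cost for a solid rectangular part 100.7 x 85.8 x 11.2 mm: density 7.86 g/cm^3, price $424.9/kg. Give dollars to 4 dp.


V = 100.7 * 85.8 * 11.2 = 96768.672 mm^3 = 96.768672 cm^3
Mass = 96.768672 * 7.86 / 1000 = 0.76060176 kg
Cost = 0.76060176 * 424.9 = 323.1797 $


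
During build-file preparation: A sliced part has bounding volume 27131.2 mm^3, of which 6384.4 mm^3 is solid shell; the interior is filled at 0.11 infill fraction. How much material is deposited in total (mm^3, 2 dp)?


V_infill = (27131.2 - 6384.4) * 0.11 = 2282.15
V_total = 6384.4 + 2282.15 = 8666.55 mm^3


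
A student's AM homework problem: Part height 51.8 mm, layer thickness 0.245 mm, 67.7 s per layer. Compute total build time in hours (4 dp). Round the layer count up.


Layers = ceil(51.8/0.245) = 212
t = 212 * 67.7 / 3600 = 3.9868 hrs


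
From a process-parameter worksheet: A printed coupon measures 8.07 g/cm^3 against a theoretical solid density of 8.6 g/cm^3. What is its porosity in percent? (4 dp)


Porosity = (1-8.07/8.6)*100 = 6.1628 %


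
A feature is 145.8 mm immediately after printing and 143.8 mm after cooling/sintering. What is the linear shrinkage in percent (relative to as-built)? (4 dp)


Shrinkage = ((145.8-143.8)/145.8)*100 = 1.3717 %


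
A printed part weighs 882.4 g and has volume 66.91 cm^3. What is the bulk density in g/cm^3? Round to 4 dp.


rho = 882.4 / 66.91 = 13.1879 g/cm^3


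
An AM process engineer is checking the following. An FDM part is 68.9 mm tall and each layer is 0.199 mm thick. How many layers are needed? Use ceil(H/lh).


Layers = ceil(68.9/0.199) = 347


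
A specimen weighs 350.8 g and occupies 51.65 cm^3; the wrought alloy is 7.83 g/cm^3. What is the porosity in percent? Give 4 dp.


rho_part = 350.8 / 51.65 = 6.79186834 g/cm^3
Porosity = (1 - 6.79186834/7.83)*100 = 13.2584 %


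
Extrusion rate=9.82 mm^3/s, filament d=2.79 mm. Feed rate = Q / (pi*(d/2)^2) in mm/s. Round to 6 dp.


A = pi*(2.79/2)^2 = 6.113618
v = 9.82 / 6.113618 = 1.60625 mm/s


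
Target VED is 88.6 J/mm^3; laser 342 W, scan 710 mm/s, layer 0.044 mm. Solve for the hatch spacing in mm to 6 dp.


h = 342 / (88.6*710*0.044) = 0.123561 mm


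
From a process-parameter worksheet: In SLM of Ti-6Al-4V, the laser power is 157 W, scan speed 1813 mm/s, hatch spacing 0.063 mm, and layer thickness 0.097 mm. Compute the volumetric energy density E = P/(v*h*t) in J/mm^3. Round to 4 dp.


E = 157 / (1813*0.063*0.097) = 14.1706 J/mm^3


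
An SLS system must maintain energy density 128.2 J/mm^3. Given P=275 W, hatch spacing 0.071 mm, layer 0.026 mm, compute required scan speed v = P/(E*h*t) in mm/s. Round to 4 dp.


v = 275 / (128.2*0.071*0.026) = 1162.0183 mm/s


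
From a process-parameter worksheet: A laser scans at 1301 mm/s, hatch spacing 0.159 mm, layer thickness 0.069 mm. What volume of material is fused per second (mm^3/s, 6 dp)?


Rate = 1301 * 0.159 * 0.069 = 14.273271 mm^3/s


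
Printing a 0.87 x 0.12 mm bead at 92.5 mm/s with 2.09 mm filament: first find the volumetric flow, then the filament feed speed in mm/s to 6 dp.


Q = 0.87 * 0.12 * 92.5 = 9.657 mm^3/s
A_fil = pi*(2.09/2)^2 = 3.43069772 mm^2
v_feed = 9.657 / 3.43069772 = 2.814879 mm/s


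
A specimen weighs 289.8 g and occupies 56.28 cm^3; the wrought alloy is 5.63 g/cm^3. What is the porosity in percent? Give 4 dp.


rho_part = 289.8 / 56.28 = 5.14925373 g/cm^3
Porosity = (1 - 5.14925373/5.63)*100 = 8.539 %


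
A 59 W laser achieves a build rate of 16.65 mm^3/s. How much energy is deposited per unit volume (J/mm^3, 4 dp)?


SE = 59 / 16.65 = 3.5435 J/mm^3


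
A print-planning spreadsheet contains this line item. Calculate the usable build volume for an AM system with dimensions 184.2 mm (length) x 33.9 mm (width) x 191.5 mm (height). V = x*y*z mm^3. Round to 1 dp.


V = 184.2 * 33.9 * 191.5 = 1195798.8 mm^3


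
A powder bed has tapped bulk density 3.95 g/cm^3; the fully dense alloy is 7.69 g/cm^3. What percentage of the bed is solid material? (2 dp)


Packing = (3.95/7.69)*100 = 51.37 %


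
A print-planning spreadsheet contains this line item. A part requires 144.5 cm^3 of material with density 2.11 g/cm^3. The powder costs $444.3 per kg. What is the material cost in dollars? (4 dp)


Mass = 144.5*2.11/1000 = 0.304895 kg
Cost = 0.304895 * 444.3 = 135.4648 $


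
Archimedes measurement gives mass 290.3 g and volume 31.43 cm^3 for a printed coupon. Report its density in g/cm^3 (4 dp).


rho = 290.3 / 31.43 = 9.2364 g/cm^3


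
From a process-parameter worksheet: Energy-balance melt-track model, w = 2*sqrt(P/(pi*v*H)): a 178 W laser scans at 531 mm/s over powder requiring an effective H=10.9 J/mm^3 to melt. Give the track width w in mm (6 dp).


w = 2*sqrt(178/(pi*531*10.9)) = 0.197881 mm


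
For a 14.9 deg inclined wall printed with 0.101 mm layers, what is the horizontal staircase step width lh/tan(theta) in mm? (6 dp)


step = 0.101 / tan(14.9) = 0.379586 mm


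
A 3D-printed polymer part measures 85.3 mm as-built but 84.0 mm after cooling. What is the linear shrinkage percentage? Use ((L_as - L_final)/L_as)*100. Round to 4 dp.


Shrinkage = ((85.3-84.0)/85.3)*100 = 1.524 %


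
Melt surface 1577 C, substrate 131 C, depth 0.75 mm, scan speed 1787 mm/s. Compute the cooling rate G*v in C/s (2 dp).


G = (1577-131)/0.75 = 1928.0 C/mm
CR = 1928.0 * 1787 = 3445336.0 C/s


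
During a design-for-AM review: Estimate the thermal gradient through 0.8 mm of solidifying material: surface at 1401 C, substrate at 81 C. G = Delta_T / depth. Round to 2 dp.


G = (1401-81)/0.8 = 1650.0 C/mm


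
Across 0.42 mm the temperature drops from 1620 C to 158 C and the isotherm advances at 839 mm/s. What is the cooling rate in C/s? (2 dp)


G = (1620-158)/0.42 = 3480.95238095 C/mm
CR = 3480.95238095 * 839 = 2920519.05 C/s


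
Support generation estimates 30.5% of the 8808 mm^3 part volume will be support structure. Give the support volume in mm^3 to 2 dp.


V_support = 8808 * 0.305 = 2686.44 mm^3


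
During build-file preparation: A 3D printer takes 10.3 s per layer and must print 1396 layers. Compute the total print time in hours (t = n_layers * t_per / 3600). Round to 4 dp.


t = 1396 * 10.3 / 3600 = 3.9941 hrs


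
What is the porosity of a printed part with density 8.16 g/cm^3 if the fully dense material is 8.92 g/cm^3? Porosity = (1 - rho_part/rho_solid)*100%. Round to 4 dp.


Porosity = (1-8.16/8.92)*100 = 8.5202 %


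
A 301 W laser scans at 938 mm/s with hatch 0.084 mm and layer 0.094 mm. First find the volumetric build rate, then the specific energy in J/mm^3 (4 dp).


Build rate = 938 * 0.084 * 0.094 = 7.406448 mm^3/s
SE = 301 / 7.406448 = 40.6403 J/mm^3


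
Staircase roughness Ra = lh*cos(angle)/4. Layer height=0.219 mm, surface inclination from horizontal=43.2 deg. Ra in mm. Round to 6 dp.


Ra = 0.219 * cos(43.2) / 4 = 0.039911 mm


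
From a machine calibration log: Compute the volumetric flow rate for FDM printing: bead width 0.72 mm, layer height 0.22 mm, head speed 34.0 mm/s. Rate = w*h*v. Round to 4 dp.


Rate = 0.72 * 0.22 * 34.0 = 5.3856 mm^3/s


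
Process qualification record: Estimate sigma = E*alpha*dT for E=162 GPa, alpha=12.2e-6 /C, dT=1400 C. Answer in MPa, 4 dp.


sigma = 162*1000 * 12.2e-6 * 1400 = 2766.96 MPa


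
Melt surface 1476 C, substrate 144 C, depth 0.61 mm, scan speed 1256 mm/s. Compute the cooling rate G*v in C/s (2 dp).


G = (1476-144)/0.61 = 2183.60655738 C/mm
CR = 2183.60655738 * 1256 = 2742609.84 C/s


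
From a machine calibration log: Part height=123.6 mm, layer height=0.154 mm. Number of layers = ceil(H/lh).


Layers = ceil(123.6/0.154) = 803


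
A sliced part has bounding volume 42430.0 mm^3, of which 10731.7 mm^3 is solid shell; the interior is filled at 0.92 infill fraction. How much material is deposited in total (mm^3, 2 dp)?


V_infill = (42430.0 - 10731.7) * 0.92 = 29162.44
V_total = 10731.7 + 29162.44 = 39894.14 mm^3


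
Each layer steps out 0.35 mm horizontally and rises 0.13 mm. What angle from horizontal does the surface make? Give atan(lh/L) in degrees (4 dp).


angle = atan(0.13/0.35) = 20.3764 degrees


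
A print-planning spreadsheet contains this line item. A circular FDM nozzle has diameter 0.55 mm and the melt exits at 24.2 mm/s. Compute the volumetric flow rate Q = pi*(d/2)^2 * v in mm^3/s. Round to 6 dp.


A = pi*(0.55/2)^2 = 0.23758294 mm^2
Q = 0.23758294 * 24.2 = 5.749507 mm^3/s


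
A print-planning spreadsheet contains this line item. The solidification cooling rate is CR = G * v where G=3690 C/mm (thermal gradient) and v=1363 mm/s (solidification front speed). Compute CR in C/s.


CR = 3690 * 1363 = 5029470 C/s


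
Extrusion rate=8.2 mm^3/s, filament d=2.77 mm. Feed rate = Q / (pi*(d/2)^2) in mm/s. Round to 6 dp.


A = pi*(2.77/2)^2 = 6.026282
v = 8.2 / 6.026282 = 1.360706 mm/s


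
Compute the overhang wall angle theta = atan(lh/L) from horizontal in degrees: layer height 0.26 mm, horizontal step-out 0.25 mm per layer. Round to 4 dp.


angle = atan(0.26/0.25) = 46.1233 degrees


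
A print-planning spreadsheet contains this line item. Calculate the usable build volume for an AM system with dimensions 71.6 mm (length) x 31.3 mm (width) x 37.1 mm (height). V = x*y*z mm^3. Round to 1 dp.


V = 71.6 * 31.3 * 37.1 = 83144.1 mm^3


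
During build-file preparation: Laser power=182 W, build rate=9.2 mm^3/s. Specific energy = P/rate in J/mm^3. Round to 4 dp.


SE = 182 / 9.2 = 19.7826 J/mm^3


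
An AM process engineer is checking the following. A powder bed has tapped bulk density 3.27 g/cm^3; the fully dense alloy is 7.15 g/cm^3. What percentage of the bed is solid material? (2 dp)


Packing = (3.27/7.15)*100 = 45.73 %


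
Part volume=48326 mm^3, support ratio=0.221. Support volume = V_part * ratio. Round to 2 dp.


V_support = 48326 * 0.221 = 10680.05 mm^3


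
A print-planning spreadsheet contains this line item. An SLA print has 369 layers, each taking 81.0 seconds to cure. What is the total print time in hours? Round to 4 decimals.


t = 369 * 81.0 / 3600 = 8.3025 hrs


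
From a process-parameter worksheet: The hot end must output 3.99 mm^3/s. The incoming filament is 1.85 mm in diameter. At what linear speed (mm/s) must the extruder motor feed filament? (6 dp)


A = pi*(1.85/2)^2 = 2.688025
v = 3.99 / 2.688025 = 1.484361 mm/s


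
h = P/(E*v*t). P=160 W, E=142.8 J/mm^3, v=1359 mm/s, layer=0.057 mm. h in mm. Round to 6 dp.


h = 160 / (142.8*1359*0.057) = 0.014464 mm


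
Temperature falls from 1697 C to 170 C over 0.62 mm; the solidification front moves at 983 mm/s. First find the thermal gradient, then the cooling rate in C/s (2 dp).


G = (1697-170)/0.62 = 2462.90322581 C/mm
CR = 2462.90322581 * 983 = 2421033.87 C/s


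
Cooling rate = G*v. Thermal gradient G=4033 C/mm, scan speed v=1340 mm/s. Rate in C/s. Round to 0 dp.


CR = 4033 * 1340 = 5404220 C/s


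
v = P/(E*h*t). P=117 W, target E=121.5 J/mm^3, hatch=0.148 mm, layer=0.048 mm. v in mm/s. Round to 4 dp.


v = 117 / (121.5*0.148*0.048) = 135.5522 mm/s


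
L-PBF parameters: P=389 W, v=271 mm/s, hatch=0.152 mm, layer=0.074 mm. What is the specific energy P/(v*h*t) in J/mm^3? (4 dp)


Build rate = 271 * 0.152 * 0.074 = 3.048208 mm^3/s
SE = 389 / 3.048208 = 127.616 J/mm^3


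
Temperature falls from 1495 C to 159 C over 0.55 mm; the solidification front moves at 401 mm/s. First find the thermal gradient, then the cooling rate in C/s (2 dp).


G = (1495-159)/0.55 = 2429.09090909 C/mm
CR = 2429.09090909 * 401 = 974065.45 C/s


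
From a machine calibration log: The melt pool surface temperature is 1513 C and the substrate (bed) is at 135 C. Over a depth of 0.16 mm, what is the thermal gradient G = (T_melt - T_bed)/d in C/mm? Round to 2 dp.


G = (1513-135)/0.16 = 8612.5 C/mm


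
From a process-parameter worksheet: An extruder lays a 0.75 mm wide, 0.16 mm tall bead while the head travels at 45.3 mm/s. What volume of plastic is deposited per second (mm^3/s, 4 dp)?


Rate = 0.75 * 0.16 * 45.3 = 5.436 mm^3/s


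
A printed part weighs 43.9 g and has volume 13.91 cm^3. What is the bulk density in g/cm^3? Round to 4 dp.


rho = 43.9 / 13.91 = 3.156 g/cm^3


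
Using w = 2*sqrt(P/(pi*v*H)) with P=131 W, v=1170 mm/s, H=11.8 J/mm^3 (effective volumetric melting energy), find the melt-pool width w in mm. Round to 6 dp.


w = 2*sqrt(131/(pi*1170*11.8)) = 0.109915 mm


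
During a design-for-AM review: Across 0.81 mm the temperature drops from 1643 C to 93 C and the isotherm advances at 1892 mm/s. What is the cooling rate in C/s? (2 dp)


G = (1643-93)/0.81 = 1913.58024691 C/mm
CR = 1913.58024691 * 1892 = 3620493.83 C/s


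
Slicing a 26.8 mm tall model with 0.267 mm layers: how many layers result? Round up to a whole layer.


Layers = ceil(26.8/0.267) = 101


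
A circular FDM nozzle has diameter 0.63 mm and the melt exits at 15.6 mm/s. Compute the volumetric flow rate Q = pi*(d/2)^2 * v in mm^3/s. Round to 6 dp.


A = pi*(0.63/2)^2 = 0.31172453 mm^2
Q = 0.31172453 * 15.6 = 4.862903 mm^3/s


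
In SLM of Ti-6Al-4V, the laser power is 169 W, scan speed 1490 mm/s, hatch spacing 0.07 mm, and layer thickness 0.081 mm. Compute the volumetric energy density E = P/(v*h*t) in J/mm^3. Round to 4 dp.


E = 169 / (1490*0.07*0.081) = 20.004 J/mm^3


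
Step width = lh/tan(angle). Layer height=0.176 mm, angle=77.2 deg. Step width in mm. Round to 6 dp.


step = 0.176 / tan(77.2) = 0.039986 mm


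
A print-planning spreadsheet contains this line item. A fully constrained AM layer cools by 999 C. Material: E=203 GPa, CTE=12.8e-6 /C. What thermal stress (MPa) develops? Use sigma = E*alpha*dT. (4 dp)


sigma = 203*1000 * 12.8e-6 * 999 = 2595.8016 MPa


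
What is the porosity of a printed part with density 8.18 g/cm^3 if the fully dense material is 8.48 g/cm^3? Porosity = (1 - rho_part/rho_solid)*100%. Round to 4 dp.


Porosity = (1-8.18/8.48)*100 = 3.5377 %


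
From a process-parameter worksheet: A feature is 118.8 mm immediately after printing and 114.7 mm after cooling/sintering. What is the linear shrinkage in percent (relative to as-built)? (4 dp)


Shrinkage = ((118.8-114.7)/118.8)*100 = 3.4512 %


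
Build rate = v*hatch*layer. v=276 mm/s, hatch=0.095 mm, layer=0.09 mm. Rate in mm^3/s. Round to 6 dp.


Rate = 276 * 0.095 * 0.09 = 2.3598 mm^3/s


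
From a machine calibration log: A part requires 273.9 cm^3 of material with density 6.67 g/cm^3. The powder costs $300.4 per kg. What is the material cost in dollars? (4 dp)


Mass = 273.9*6.67/1000 = 1.826913 kg
Cost = 1.826913 * 300.4 = 548.8047 $


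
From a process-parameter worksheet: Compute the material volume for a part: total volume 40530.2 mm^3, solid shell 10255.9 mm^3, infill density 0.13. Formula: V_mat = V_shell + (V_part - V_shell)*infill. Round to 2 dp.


V_infill = (40530.2 - 10255.9) * 0.13 = 3935.66
V_total = 10255.9 + 3935.66 = 14191.56 mm^3


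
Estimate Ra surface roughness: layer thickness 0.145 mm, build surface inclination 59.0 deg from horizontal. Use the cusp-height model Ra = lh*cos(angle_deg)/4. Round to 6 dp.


Ra = 0.145 * cos(59.0) / 4 = 0.01867 mm


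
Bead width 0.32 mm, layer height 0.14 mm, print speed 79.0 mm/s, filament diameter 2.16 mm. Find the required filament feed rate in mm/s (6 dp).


Q = 0.32 * 0.14 * 79.0 = 3.5392 mm^3/s
A_fil = pi*(2.16/2)^2 = 3.66435367 mm^2
v_feed = 3.5392 / 3.66435367 = 0.965846 mm/s


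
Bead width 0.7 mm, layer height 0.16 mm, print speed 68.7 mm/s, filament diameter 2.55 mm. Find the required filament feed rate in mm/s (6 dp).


Q = 0.7 * 0.16 * 68.7 = 7.6944 mm^3/s
A_fil = pi*(2.55/2)^2 = 5.10705156 mm^2
v_feed = 7.6944 / 5.10705156 = 1.506623 mm/s


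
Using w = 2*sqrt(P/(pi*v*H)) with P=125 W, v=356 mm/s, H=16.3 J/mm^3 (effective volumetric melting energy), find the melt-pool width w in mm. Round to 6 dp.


w = 2*sqrt(125/(pi*356*16.3)) = 0.165612 mm


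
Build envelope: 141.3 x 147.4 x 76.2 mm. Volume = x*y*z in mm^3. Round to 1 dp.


V = 141.3 * 147.4 * 76.2 = 1587064.6 mm^3


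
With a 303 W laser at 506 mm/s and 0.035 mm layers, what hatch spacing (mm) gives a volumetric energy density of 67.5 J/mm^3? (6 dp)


h = 303 / (67.5*506*0.035) = 0.253466 mm


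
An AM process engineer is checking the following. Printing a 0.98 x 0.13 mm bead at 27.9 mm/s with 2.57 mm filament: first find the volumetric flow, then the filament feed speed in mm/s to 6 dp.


Q = 0.98 * 0.13 * 27.9 = 3.55446 mm^3/s
A_fil = pi*(2.57/2)^2 = 5.18747633 mm^2
v_feed = 3.55446 / 5.18747633 = 0.6852 mm/s


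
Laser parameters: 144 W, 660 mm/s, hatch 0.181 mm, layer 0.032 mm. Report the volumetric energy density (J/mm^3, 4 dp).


E = 144 / (660*0.181*0.032) = 37.6695 J/mm^3


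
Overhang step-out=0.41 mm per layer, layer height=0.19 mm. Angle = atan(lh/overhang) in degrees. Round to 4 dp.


angle = atan(0.19/0.41) = 24.8637 degrees


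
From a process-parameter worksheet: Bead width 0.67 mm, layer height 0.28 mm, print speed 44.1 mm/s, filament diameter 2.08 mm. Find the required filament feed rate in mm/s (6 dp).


Q = 0.67 * 0.28 * 44.1 = 8.27316 mm^3/s
A_fil = pi*(2.08/2)^2 = 3.39794661 mm^2
v_feed = 8.27316 / 3.39794661 = 2.434753 mm/s


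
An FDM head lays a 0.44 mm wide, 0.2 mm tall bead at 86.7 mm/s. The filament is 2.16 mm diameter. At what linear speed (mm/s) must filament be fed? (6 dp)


Q = 0.44 * 0.2 * 86.7 = 7.6296 mm^3/s
A_fil = pi*(2.16/2)^2 = 3.66435367 mm^2
v_feed = 7.6296 / 3.66435367 = 2.082113 mm/s


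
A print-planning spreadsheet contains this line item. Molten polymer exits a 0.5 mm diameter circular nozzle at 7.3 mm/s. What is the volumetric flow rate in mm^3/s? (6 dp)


A = pi*(0.5/2)^2 = 0.19634954 mm^2
Q = 0.19634954 * 7.3 = 1.433352 mm^3/s


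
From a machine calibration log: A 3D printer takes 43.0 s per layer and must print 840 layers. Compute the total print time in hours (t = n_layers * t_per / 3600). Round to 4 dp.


t = 840 * 43.0 / 3600 = 10.0333 hrs


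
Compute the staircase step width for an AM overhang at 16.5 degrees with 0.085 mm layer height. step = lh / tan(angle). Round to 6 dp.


step = 0.085 / tan(16.5) = 0.286955 mm


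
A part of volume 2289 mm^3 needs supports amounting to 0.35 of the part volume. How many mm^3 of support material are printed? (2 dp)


V_support = 2289 * 0.35 = 801.15 mm^3


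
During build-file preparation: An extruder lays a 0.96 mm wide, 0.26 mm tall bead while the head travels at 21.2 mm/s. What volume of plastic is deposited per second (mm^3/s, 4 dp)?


Rate = 0.96 * 0.26 * 21.2 = 5.2915 mm^3/s


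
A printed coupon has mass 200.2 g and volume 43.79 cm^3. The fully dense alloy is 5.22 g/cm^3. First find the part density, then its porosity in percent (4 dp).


rho_part = 200.2 / 43.79 = 4.57182005 g/cm^3
Porosity = (1 - 4.57182005/5.22)*100 = 12.4172 %


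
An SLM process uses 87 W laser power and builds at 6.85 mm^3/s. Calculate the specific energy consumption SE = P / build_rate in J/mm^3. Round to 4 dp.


SE = 87 / 6.85 = 12.7007 J/mm^3


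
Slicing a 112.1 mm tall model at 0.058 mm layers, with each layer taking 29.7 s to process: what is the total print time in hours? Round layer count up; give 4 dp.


Layers = ceil(112.1/0.058) = 1933
t = 1933 * 29.7 / 3600 = 15.9473 hrs


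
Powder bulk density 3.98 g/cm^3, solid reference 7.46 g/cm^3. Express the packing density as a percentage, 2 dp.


Packing = (3.98/7.46)*100 = 53.35 %


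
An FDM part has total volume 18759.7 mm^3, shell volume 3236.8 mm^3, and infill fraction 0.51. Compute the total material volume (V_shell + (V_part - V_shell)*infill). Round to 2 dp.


V_infill = (18759.7 - 3236.8) * 0.51 = 7916.68
V_total = 3236.8 + 7916.68 = 11153.48 mm^3


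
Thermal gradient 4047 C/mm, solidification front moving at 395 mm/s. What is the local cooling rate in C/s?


CR = 4047 * 395 = 1598565 C/s


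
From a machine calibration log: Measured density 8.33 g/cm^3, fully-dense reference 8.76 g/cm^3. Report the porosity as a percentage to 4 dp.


Porosity = (1-8.33/8.76)*100 = 4.9087 %


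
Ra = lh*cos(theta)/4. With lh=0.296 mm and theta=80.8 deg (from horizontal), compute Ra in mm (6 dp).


Ra = 0.296 * cos(80.8) / 4 = 0.011831 mm


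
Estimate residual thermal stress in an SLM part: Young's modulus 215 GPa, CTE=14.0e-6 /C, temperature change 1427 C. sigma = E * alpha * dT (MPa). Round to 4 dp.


sigma = 215*1000 * 14.0e-6 * 1427 = 4295.27 MPa


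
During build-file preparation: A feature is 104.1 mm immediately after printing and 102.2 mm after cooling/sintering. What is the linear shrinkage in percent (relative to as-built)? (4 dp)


Shrinkage = ((104.1-102.2)/104.1)*100 = 1.8252 %


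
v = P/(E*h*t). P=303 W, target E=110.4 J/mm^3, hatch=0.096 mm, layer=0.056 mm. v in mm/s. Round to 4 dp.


v = 303 / (110.4*0.096*0.056) = 510.5218 mm/s


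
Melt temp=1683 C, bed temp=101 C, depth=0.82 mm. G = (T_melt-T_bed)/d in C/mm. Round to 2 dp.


G = (1683-101)/0.82 = 1929.27 C/mm


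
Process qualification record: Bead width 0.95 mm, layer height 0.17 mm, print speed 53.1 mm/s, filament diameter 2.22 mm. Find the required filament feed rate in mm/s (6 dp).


Q = 0.95 * 0.17 * 53.1 = 8.57565 mm^3/s
A_fil = pi*(2.22/2)^2 = 3.87075631 mm^2
v_feed = 8.57565 / 3.87075631 = 2.215497 mm/s


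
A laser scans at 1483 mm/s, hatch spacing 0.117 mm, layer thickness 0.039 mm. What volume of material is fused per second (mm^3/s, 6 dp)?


Rate = 1483 * 0.117 * 0.039 = 6.766929 mm^3/s


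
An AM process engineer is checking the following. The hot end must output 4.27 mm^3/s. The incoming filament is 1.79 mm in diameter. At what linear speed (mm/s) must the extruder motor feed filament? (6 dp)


A = pi*(1.79/2)^2 = 2.516494
v = 4.27 / 2.516494 = 1.696805 mm/s


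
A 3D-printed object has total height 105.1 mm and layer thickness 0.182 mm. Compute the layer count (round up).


Layers = ceil(105.1/0.182) = 578


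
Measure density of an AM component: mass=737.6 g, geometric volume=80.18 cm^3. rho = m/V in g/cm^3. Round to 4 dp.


rho = 737.6 / 80.18 = 9.1993 g/cm^3


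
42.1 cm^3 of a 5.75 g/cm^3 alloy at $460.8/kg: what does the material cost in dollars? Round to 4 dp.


Mass = 42.1*5.75/1000 = 0.242075 kg
Cost = 0.242075 * 460.8 = 111.5482 $


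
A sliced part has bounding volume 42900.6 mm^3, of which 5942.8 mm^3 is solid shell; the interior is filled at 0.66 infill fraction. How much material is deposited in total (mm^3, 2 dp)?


V_infill = (42900.6 - 5942.8) * 0.66 = 24392.15
V_total = 5942.8 + 24392.15 = 30334.95 mm^3


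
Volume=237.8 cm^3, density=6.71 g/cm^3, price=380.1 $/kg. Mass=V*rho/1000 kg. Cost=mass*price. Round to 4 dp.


Mass = 237.8*6.71/1000 = 1.595638 kg
Cost = 1.595638 * 380.1 = 606.502 $


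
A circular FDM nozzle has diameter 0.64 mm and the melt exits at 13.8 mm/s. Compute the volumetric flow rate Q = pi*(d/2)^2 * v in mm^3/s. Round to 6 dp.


A = pi*(0.64/2)^2 = 0.32169909 mm^2
Q = 0.32169909 * 13.8 = 4.439447 mm^3/s


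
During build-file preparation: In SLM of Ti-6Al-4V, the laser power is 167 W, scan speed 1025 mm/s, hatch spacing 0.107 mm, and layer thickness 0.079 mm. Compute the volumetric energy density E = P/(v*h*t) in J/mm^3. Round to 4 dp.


E = 167 / (1025*0.107*0.079) = 19.2744 J/mm^3


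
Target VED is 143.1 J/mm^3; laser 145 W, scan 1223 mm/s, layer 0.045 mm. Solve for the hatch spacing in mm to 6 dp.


h = 145 / (143.1*1223*0.045) = 0.018412 mm


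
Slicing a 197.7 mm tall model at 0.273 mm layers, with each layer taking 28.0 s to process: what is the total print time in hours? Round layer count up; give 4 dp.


Layers = ceil(197.7/0.273) = 725
t = 725 * 28.0 / 3600 = 5.6389 hrs


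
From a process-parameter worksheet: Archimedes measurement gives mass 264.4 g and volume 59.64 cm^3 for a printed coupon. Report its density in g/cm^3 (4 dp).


rho = 264.4 / 59.64 = 4.4333 g/cm^3


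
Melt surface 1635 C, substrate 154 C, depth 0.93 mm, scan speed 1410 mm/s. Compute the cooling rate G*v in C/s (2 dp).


G = (1635-154)/0.93 = 1592.47311828 C/mm
CR = 1592.47311828 * 1410 = 2245387.1 C/s


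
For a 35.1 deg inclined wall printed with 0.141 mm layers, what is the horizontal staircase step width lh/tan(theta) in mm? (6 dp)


step = 0.141 / tan(35.1) = 0.200623 mm


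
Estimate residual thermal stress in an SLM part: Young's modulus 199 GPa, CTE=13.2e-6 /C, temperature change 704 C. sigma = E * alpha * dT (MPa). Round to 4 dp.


sigma = 199*1000 * 13.2e-6 * 704 = 1849.2672 MPa


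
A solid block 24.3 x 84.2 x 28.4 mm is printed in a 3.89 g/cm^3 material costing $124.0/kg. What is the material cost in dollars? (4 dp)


V = 24.3 * 84.2 * 28.4 = 58108.104 mm^3 = 58.108104 cm^3
Mass = 58.108104 * 3.89 / 1000 = 0.22604052 kg
Cost = 0.22604052 * 124.0 = 28.029 $


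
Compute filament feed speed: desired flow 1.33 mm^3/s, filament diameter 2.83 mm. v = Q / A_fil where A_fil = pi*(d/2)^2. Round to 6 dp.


A = pi*(2.83/2)^2 = 6.290175
v = 1.33 / 6.290175 = 0.211441 mm/s


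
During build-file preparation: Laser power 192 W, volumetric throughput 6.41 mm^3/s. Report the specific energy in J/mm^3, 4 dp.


SE = 192 / 6.41 = 29.9532 J/mm^3


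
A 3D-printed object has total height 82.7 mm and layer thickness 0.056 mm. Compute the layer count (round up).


Layers = ceil(82.7/0.056) = 1477


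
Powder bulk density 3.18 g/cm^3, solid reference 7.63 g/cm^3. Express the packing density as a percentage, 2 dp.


Packing = (3.18/7.63)*100 = 41.68 %


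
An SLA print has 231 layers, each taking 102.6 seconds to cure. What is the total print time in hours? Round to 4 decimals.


t = 231 * 102.6 / 3600 = 6.5835 hrs


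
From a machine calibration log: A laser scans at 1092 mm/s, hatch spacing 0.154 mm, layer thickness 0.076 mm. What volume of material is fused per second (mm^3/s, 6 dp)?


Rate = 1092 * 0.154 * 0.076 = 12.780768 mm^3/s


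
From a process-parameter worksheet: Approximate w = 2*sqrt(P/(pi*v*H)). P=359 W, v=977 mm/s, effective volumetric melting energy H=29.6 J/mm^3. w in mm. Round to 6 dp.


w = 2*sqrt(359/(pi*977*29.6)) = 0.125721 mm


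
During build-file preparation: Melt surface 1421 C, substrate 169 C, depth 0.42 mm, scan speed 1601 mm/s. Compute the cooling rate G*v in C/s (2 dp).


G = (1421-169)/0.42 = 2980.95238095 C/mm
CR = 2980.95238095 * 1601 = 4772504.76 C/s


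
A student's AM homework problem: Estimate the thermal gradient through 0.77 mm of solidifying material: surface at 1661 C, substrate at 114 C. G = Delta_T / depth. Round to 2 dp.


G = (1661-114)/0.77 = 2009.09 C/mm


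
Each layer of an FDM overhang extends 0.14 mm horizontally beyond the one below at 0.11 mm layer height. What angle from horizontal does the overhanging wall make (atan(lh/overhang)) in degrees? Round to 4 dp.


angle = atan(0.11/0.14) = 38.1572 degrees


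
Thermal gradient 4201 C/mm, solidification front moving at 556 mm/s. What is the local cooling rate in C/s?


CR = 4201 * 556 = 2335756 C/s


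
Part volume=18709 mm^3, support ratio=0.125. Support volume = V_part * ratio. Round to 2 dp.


V_support = 18709 * 0.125 = 2338.63 mm^3


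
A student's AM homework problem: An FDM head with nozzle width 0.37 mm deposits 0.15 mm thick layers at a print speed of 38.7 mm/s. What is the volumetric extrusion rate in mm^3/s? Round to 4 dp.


Rate = 0.37 * 0.15 * 38.7 = 2.1479 mm^3/s


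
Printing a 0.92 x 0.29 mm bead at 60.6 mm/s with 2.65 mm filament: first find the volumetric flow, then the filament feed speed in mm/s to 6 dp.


Q = 0.92 * 0.29 * 60.6 = 16.16808 mm^3/s
A_fil = pi*(2.65/2)^2 = 5.5154586 mm^2
v_feed = 16.16808 / 5.5154586 = 2.931412 mm/s


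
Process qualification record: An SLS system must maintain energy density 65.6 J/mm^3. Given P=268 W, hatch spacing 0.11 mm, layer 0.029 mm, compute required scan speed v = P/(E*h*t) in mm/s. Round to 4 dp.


v = 268 / (65.6*0.11*0.029) = 1280.679 mm/s


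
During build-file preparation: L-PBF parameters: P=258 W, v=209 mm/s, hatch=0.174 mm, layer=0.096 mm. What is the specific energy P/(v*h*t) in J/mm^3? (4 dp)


Build rate = 209 * 0.174 * 0.096 = 3.491136 mm^3/s
SE = 258 / 3.491136 = 73.9014 J/mm^3


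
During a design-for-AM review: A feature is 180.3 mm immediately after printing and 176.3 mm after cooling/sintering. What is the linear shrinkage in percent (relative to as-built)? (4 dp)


Shrinkage = ((180.3-176.3)/180.3)*100 = 2.2185 %


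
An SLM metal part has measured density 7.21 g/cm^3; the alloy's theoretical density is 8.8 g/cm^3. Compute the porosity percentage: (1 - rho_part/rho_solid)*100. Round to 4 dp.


Porosity = (1-7.21/8.8)*100 = 18.0682 %


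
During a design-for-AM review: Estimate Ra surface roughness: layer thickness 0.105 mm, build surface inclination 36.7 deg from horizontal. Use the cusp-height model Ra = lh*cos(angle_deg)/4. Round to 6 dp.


Ra = 0.105 * cos(36.7) / 4 = 0.021047 mm


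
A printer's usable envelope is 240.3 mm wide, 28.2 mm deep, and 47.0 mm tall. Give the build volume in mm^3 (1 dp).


V = 240.3 * 28.2 * 47.0 = 318493.6 mm^3


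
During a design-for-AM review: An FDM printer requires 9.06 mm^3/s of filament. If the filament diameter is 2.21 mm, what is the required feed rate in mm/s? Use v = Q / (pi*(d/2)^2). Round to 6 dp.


A = pi*(2.21/2)^2 = 3.835963
v = 9.06 / 3.835963 = 2.361858 mm/s


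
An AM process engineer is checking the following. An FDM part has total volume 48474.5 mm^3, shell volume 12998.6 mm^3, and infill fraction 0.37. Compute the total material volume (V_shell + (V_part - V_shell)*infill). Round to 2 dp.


V_infill = (48474.5 - 12998.6) * 0.37 = 13126.08
V_total = 12998.6 + 13126.08 = 26124.68 mm^3


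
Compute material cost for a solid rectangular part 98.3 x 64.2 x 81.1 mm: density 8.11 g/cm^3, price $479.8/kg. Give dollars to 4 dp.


V = 98.3 * 64.2 * 81.1 = 511810.746 mm^3 = 511.810746 cm^3
Mass = 511.810746 * 8.11 / 1000 = 4.15078515 kg
Cost = 4.15078515 * 479.8 = 1991.5467 $


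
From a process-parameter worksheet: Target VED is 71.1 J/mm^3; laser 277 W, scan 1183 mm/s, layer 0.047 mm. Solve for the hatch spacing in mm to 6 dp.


h = 277 / (71.1*1183*0.047) = 0.070069 mm


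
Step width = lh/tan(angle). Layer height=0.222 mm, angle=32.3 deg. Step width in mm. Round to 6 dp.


step = 0.222 / tan(32.3) = 0.351169 mm


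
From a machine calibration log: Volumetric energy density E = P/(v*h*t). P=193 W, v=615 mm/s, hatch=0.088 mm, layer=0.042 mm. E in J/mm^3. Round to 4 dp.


E = 193 / (615*0.088*0.042) = 84.9083 J/mm^3


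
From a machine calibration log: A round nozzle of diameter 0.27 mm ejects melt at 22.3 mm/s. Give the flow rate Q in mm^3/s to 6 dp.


A = pi*(0.27/2)^2 = 0.05725553 mm^2
Q = 0.05725553 * 22.3 = 1.276798 mm^3/s


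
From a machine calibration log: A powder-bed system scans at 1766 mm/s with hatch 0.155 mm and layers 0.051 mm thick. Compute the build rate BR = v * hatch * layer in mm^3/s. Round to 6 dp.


Rate = 1766 * 0.155 * 0.051 = 13.96023 mm^3/s


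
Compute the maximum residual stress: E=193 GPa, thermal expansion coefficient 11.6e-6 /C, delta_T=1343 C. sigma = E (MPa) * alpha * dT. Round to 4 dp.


sigma = 193*1000 * 11.6e-6 * 1343 = 3006.7084 MPa


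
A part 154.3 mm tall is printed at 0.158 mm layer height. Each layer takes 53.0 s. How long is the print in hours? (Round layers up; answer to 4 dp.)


Layers = ceil(154.3/0.158) = 977
t = 977 * 53.0 / 3600 = 14.3836 hrs


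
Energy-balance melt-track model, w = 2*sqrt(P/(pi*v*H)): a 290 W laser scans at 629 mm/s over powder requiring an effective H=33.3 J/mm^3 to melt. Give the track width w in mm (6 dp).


w = 2*sqrt(290/(pi*629*33.3)) = 0.132772 mm


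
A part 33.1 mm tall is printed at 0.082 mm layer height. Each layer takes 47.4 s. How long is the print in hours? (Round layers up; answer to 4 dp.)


Layers = ceil(33.1/0.082) = 404
t = 404 * 47.4 / 3600 = 5.3193 hrs


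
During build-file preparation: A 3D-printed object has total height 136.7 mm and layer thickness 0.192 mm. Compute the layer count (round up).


Layers = ceil(136.7/0.192) = 712


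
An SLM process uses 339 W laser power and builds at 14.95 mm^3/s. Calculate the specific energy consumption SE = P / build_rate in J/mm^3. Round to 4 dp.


SE = 339 / 14.95 = 22.6756 J/mm^3


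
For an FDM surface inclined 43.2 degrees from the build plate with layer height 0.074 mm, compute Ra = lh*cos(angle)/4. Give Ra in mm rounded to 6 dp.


Ra = 0.074 * cos(43.2) / 4 = 0.013486 mm


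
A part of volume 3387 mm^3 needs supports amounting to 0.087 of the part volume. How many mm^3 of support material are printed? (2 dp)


V_support = 3387 * 0.087 = 294.67 mm^3


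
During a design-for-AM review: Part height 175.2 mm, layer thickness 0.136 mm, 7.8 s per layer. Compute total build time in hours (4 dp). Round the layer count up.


Layers = ceil(175.2/0.136) = 1289
t = 1289 * 7.8 / 3600 = 2.7928 hrs


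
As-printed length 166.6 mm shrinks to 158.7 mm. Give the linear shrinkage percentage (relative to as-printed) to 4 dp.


Shrinkage = ((166.6-158.7)/166.6)*100 = 4.7419 %


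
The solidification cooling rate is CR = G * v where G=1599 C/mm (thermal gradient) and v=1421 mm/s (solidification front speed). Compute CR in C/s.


CR = 1599 * 1421 = 2272179 C/s


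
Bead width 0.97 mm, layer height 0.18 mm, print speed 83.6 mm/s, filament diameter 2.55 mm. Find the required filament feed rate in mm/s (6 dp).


Q = 0.97 * 0.18 * 83.6 = 14.59656 mm^3/s
A_fil = pi*(2.55/2)^2 = 5.10705156 mm^2
v_feed = 14.59656 / 5.10705156 = 2.858119 mm/s


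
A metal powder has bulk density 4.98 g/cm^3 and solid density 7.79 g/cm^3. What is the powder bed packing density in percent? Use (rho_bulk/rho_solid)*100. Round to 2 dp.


Packing = (4.98/7.79)*100 = 63.93 %


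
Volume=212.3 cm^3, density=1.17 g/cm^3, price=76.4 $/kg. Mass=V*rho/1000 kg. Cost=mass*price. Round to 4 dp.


Mass = 212.3*1.17/1000 = 0.248391 kg
Cost = 0.248391 * 76.4 = 18.9771 $


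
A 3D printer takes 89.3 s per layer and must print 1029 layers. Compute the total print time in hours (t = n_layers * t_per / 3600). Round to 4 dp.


t = 1029 * 89.3 / 3600 = 25.5249 hrs


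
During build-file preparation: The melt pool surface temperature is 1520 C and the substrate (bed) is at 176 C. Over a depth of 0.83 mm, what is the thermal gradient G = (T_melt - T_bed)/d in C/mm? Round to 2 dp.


G = (1520-176)/0.83 = 1619.28 C/mm


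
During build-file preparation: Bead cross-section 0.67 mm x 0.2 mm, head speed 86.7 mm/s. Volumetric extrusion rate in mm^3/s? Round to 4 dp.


Rate = 0.67 * 0.2 * 86.7 = 11.6178 mm^3/s


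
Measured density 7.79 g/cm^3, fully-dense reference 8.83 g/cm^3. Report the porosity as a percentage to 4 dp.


Porosity = (1-7.79/8.83)*100 = 11.778 %


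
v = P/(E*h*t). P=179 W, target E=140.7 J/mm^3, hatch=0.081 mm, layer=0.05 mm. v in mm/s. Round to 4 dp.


v = 179 / (140.7*0.081*0.05) = 314.126 mm/s


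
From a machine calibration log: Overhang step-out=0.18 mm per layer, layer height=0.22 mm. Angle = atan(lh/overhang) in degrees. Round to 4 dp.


angle = atan(0.22/0.18) = 50.7106 degrees


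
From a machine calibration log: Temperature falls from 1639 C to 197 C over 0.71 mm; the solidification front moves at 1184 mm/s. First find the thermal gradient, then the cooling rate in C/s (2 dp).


G = (1639-197)/0.71 = 2030.98591549 C/mm
CR = 2030.98591549 * 1184 = 2404687.32 C/s


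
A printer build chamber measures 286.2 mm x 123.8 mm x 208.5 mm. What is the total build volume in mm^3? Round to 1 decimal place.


V = 286.2 * 123.8 * 208.5 = 7387480.3 mm^3


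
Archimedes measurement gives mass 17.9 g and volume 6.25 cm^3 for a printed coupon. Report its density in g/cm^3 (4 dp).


rho = 17.9 / 6.25 = 2.864 g/cm^3


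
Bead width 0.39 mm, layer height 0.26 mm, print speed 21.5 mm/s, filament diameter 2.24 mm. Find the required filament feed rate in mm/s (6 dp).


Q = 0.39 * 0.26 * 21.5 = 2.1801 mm^3/s
A_fil = pi*(2.24/2)^2 = 3.94081382 mm^2
v_feed = 2.1801 / 3.94081382 = 0.553211 mm/s


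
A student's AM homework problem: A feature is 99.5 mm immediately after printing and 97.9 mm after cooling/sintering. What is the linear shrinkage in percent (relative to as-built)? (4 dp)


Shrinkage = ((99.5-97.9)/99.5)*100 = 1.608 %


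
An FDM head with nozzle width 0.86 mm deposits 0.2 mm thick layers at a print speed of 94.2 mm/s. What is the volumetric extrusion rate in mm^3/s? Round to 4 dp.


Rate = 0.86 * 0.2 * 94.2 = 16.2024 mm^3/s


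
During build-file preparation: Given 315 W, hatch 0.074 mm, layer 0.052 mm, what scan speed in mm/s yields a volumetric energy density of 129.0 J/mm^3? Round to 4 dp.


v = 315 / (129.0*0.074*0.052) = 634.5791 mm/s


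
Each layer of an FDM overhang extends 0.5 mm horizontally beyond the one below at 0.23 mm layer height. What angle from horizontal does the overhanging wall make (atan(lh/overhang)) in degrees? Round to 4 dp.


angle = atan(0.23/0.5) = 24.7024 degrees


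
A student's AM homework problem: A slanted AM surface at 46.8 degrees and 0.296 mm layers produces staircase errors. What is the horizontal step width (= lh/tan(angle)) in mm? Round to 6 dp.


step = 0.296 / tan(46.8) = 0.277963 mm


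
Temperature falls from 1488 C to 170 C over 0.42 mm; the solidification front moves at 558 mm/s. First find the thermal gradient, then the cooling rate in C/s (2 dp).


G = (1488-170)/0.42 = 3138.0952381 C/mm
CR = 3138.0952381 * 558 = 1751057.14 C/s


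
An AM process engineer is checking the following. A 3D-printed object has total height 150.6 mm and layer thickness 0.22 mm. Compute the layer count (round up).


Layers = ceil(150.6/0.22) = 685


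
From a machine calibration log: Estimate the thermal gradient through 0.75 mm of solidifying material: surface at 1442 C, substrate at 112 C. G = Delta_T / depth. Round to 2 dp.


G = (1442-112)/0.75 = 1773.33 C/mm
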